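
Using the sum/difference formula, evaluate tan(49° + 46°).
tan(49° + 46°) = (tan 49° + tan 46°)/(1 - tan 49° tan 46°) = -11.43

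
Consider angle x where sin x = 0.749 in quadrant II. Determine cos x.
cos x = ±√(1 - sin²x) = -0.6626 (negative in QII)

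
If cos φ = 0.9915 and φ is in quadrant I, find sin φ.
sin φ = 0.1301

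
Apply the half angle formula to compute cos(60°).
cos(60°) = √((1 + cos 120°)/2) = 1/2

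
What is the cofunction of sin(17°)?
sin(17°) = cos(90° - 17°) = cos(73°)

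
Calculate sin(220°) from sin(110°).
sin(220°) = 2 sin 110° cos 110° = -0.6428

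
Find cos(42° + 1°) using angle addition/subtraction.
cos(42° + 1°) = cos 42° cos 1° - sin 42° sin 1° = 0.7314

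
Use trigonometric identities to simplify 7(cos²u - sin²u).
7(cos²u - sin²u) = 7(cos(2u)) (using Double angle)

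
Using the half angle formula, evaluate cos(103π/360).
cos(103π/360) = √((1 + cos 103π/180)/2) = 0.6225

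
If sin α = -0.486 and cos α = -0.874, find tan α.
tan α = sin α / cos α = 0.5561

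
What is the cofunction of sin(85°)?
sin(85°) = cos(90° - 85°) = cos(5°)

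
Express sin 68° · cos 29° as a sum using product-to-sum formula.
sin 68° cos 29° = (1/2)[sin(68°+29°) + sin(68°-29°)]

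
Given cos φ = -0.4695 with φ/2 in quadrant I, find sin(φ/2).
sin(φ/2) = ±√((1 - cos φ)/2); positive since φ/2 ∈ QI, so sin(φ/2) = 0.8572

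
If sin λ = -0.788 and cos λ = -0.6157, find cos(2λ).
cos(2λ) = cos²λ - sin²λ = -0.2419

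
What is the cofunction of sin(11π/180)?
sin(11π/180) = cos(π/2 - 11π/180) = cos(79π/180)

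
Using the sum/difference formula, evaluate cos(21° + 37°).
cos(21° + 37°) = cos 21° cos 37° - sin 21° sin 37° = 0.5299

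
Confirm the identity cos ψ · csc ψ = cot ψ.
LHS = cos ψ · (1/sin ψ) = cos ψ/sin ψ = cot ψ = RHS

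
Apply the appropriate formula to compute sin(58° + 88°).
sin(58° + 88°) = sin 58° cos 88° + cos 58° sin 88° = 0.5592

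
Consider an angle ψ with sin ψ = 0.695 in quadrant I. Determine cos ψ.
cos ψ = √(1 - sin²ψ) = 0.719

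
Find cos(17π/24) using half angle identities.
cos(17π/24) = -√((1 + cos 17π/12)/2) = -0.6088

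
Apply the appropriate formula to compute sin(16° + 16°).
sin(16° + 16°) = sin 16° cos 16° + cos 16° sin 16° = 0.5299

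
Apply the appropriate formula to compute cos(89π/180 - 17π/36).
cos(89π/180 - 17π/36) = cos 89π/180 cos 17π/36 + sin 89π/180 sin 17π/36 = 0.9976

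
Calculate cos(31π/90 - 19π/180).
cos(31π/90 - 19π/180) = cos 31π/90 cos 19π/180 + sin 31π/90 sin 19π/180 = 0.7314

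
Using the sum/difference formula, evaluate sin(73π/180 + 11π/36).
sin(73π/180 + 11π/36) = sin 73π/180 cos 11π/36 + cos 73π/180 sin 11π/36 = 0.788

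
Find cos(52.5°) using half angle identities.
cos(52.5°) = √((1 + cos 105°)/2) = 0.6088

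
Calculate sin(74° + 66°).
sin(74° + 66°) = sin 74° cos 66° + cos 74° sin 66° = 0.6428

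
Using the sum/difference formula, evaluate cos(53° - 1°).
cos(53° - 1°) = cos 53° cos 1° + sin 53° sin 1° = 0.6157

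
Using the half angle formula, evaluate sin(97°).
sin(97°) = √((1 - cos 194°)/2) = 0.9925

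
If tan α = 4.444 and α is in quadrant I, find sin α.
sin α = 0.9756 (using tan²α + 1 = sec²α)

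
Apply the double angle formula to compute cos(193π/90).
cos(193π/90) = cos²193π/180 - sin²193π/180 = 0.8988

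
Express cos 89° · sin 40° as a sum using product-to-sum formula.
cos 89° sin 40° = (1/2)[sin(89°+40°) - sin(89°-40°)]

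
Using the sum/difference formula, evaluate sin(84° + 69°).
sin(84° + 69°) = sin 84° cos 69° + cos 84° sin 69° = 0.454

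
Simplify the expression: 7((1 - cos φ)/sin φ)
7((1 - cos φ)/sin φ) = 7(tan(φ/2)) (using Half angle)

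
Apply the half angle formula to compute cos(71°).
cos(71°) = √((1 + cos 142°)/2) = 0.3256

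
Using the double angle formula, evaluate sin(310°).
sin(310°) = 2 sin 155° cos 155° = -0.766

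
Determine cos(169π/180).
cos(169π/180) = -0.9816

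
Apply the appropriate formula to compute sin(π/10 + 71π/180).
sin(π/10 + 71π/180) = sin π/10 cos 71π/180 + cos π/10 sin 71π/180 = 0.9998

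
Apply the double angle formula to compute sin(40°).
sin(40°) = 2 sin 20° cos 20° = 0.6428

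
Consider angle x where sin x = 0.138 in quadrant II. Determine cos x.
cos x = ±√(1 - sin²x) = -0.9904 (negative in QII)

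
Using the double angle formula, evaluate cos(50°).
cos(50°) = cos²25° - sin²25° = 0.6428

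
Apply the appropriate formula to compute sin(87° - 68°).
sin(87° - 68°) = sin 87° cos 68° - cos 87° sin 68° = 0.3256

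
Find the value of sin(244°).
sin(244°) = -0.8988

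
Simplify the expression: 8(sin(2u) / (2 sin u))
8(sin(2u) / (2 sin u)) = 8(cos u) (using Double angle)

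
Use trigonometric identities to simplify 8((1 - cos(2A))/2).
8((1 - cos(2A))/2) = 8(sin²A) (using Power reduction)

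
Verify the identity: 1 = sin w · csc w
RHS = sin w · (1/sin w) = 1 = LHS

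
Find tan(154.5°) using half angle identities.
tan(154.5°) = sin 309° / (1 + cos 309°) = -0.477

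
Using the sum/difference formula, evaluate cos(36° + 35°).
cos(36° + 35°) = cos 36° cos 35° - sin 36° sin 35° = 0.3256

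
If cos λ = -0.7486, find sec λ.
sec λ = 1/cos λ = -1.336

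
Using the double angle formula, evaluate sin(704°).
sin(704°) = 2 sin 352° cos 352° = -0.2756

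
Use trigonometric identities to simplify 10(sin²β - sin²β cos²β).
10(sin²β - sin²β cos²β) = 10(sin⁴β) (using Factoring)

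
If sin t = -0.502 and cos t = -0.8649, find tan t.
tan t = sin t / cos t = 0.5804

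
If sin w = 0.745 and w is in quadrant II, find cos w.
cos w = -0.6671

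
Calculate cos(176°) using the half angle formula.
cos(176°) = -√((1 + cos 352°)/2) = -0.9976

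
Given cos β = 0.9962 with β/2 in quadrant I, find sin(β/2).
sin(β/2) = ±√((1 - cos β)/2); positive since β/2 ∈ QI, so sin(β/2) = 0.04359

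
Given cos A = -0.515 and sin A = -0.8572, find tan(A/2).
tan(A/2) = sin A / (1 + cos A) = -1.767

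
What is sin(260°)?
sin(260°) = -0.9848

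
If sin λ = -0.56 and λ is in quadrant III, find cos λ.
cos λ = -0.8285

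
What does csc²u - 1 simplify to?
csc²u - 1 = cot²u (using Pythagorean identity)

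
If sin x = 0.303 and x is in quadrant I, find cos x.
cos x = 0.953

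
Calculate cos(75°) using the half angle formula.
cos(75°) = √((1 + cos 150°)/2) = (√6-√2)/4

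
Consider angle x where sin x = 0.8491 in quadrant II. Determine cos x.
cos x = ±√(1 - sin²x) = -0.5282 (negative in QII)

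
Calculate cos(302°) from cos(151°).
cos(302°) = cos²151° - sin²151° = 0.5299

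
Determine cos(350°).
cos(350°) = 0.9848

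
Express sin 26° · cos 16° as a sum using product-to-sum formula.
sin 26° cos 16° = (1/2)[sin(26°+16°) + sin(26°-16°)]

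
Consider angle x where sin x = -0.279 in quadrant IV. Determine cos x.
cos x = √(1 - sin²x) = 0.9603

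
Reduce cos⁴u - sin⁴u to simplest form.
cos⁴u - sin⁴u = cos(2u) (using Factoring + double angle)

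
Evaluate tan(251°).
tan(251°) = 2.904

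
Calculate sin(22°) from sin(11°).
sin(22°) = 2 sin 11° cos 11° = 0.3746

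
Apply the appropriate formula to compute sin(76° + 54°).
sin(76° + 54°) = sin 76° cos 54° + cos 76° sin 54° = 0.766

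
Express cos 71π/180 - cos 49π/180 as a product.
cos 71π/180 - cos 49π/180 = -2 sin(π/3) sin(11π/180)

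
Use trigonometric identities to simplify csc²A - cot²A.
csc²A - cot²A = 1 (using Pythagorean identity)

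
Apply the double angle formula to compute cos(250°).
cos(250°) = cos²125° - sin²125° = -0.342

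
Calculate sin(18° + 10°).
sin(18° + 10°) = sin 18° cos 10° + cos 18° sin 10° = 0.4695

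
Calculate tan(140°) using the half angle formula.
tan(140°) = sin 280° / (1 + cos 280°) = -0.8391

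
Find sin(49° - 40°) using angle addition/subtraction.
sin(49° - 40°) = sin 49° cos 40° - cos 49° sin 40° = 0.1564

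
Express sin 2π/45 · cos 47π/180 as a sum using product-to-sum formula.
sin 2π/45 cos 47π/180 = (1/2)[sin(2π/45+47π/180) + sin(2π/45-47π/180)]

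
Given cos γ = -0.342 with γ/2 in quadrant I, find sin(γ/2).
sin(γ/2) = ±√((1 - cos γ)/2); positive since γ/2 ∈ QI, so sin(γ/2) = 0.8191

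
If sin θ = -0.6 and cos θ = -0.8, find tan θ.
tan θ = sin θ / cos θ = 0.75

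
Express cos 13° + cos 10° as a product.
cos 13° + cos 10° = 2 cos(11.5°) cos(1.5°)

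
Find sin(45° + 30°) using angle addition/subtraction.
sin(45° + 30°) = sin 45° cos 30° + cos 45° sin 30° = (√6+√2)/4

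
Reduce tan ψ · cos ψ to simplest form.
tan ψ · cos ψ = sin ψ (using Quotient identity)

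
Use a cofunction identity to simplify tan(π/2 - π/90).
tan(π/2 - π/90) = cot(π/90)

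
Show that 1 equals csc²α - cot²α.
RHS = 1/sin²α - cos²α/sin²α = (1 - cos²α)/sin²α = sin²α/sin²α = 1 = LHS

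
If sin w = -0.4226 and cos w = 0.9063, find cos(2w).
cos(2w) = cos²w - sin²w = 0.6428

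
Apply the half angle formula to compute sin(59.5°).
sin(59.5°) = √((1 - cos 119°)/2) = 0.8616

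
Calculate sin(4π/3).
sin(4π/3) = -√3/2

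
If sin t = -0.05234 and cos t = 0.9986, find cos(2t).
cos(2t) = cos²t - sin²t = 0.9945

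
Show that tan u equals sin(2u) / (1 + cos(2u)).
RHS = 2 sin u cos u / (2cos²u) = sin u/cos u = tan u = LHS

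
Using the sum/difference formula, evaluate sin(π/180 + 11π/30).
sin(π/180 + 11π/30) = sin π/180 cos 11π/30 + cos π/180 sin 11π/30 = 0.9205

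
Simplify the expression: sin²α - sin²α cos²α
sin²α - sin²α cos²α = sin⁴α (using Factoring)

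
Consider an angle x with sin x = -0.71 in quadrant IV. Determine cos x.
cos x = √(1 - sin²x) = 0.7042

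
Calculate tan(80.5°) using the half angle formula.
tan(80.5°) = sin 161° / (1 + cos 161°) = 5.976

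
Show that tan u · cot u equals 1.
LHS = (sin u/cos u) · (cos u/sin u) = 1 = RHS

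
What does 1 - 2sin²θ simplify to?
1 - 2sin²θ = cos(2θ) (using Double angle)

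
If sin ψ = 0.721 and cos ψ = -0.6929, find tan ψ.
tan ψ = sin ψ / cos ψ = -1.041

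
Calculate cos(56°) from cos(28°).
cos(56°) = cos²28° - sin²28° = 0.5592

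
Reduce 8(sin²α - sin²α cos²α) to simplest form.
8(sin²α - sin²α cos²α) = 8(sin⁴α) (using Factoring)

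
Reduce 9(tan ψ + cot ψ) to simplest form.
9(tan ψ + cot ψ) = 9(sec ψ csc ψ) (using Quotient identities)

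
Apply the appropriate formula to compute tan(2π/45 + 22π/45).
tan(2π/45 + 22π/45) = (tan 2π/45 + tan 22π/45)/(1 - tan 2π/45 tan 22π/45) = -9.514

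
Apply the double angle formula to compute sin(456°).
sin(456°) = 2 sin 228° cos 228° = 0.9945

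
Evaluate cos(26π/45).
cos(26π/45) = -0.2419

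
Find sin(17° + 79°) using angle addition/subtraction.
sin(17° + 79°) = sin 17° cos 79° + cos 17° sin 79° = 0.9945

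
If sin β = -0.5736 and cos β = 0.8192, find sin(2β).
sin(2β) = 2 sin β cos β = -0.9398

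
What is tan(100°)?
tan(100°) = -5.671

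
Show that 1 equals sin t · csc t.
RHS = sin t · (1/sin t) = 1 = LHS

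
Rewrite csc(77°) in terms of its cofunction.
csc(77°) = sec(90° - 77°) = sec(13°)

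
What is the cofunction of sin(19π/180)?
sin(19π/180) = cos(π/2 - 19π/180) = cos(71π/180)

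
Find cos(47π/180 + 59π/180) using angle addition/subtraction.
cos(47π/180 + 59π/180) = cos 47π/180 cos 59π/180 - sin 47π/180 sin 59π/180 = -0.2756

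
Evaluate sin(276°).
sin(276°) = -0.9945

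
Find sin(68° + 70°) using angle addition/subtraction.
sin(68° + 70°) = sin 68° cos 70° + cos 68° sin 70° = 0.6691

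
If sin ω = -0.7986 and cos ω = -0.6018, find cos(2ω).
cos(2ω) = cos²ω - sin²ω = -0.2756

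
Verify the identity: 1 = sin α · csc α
RHS = sin α · (1/sin α) = 1 = LHS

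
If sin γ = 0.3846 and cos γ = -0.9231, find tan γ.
tan γ = sin γ / cos γ = -0.4166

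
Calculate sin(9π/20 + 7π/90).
sin(9π/20 + 7π/90) = sin 9π/20 cos 7π/90 + cos 9π/20 sin 7π/90 = 0.9962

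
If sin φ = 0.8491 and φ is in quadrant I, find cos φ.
cos φ = 0.5282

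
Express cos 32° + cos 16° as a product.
cos 32° + cos 16° = 2 cos(24°) cos(8°)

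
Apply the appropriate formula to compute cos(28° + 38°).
cos(28° + 38°) = cos 28° cos 38° - sin 28° sin 38° = 0.4067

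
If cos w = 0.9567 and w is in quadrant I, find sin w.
sin w = 0.2911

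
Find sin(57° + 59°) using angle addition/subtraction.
sin(57° + 59°) = sin 57° cos 59° + cos 57° sin 59° = 0.8988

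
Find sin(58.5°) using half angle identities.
sin(58.5°) = √((1 - cos 117°)/2) = 0.8526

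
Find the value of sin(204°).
sin(204°) = -0.4067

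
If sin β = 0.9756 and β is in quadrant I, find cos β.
cos β = 0.2196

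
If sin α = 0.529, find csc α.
csc α = 1/sin α = 1.89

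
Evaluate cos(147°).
cos(147°) = -0.8387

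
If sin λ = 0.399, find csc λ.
csc λ = 1/sin λ = 2.506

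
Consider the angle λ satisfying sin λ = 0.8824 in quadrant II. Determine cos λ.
cos λ = ±√(1 - sin²λ) = -0.4705 (negative in QII)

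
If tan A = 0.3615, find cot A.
cot A = 1/tan A = 2.766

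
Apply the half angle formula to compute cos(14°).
cos(14°) = √((1 + cos 28°)/2) = 0.9703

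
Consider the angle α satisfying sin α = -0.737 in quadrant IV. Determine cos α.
cos α = √(1 - sin²α) = 0.6759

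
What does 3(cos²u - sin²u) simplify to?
3(cos²u - sin²u) = 3(cos(2u)) (using Double angle)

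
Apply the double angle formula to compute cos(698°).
cos(698°) = cos²349° - sin²349° = 0.9272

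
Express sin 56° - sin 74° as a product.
sin 56° - sin 74° = 2 cos(65°) sin(-9°)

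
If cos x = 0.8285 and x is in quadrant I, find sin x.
sin x = 0.56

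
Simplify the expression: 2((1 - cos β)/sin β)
2((1 - cos β)/sin β) = 2(tan(β/2)) (using Half angle)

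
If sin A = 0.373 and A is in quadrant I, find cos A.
cos A = 0.9278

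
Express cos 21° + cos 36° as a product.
cos 21° + cos 36° = 2 cos(28.5°) cos(-7.5°)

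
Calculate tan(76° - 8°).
tan(76° - 8°) = (tan 76° - tan 8°)/(1 + tan 76° tan 8°) = 2.475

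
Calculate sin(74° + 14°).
sin(74° + 14°) = sin 74° cos 14° + cos 74° sin 14° = 0.9994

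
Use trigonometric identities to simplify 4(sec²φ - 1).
4(sec²φ - 1) = 4(tan²φ) (using Pythagorean identity)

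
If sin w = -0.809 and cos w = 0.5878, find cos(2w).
cos(2w) = cos²w - sin²w = -0.309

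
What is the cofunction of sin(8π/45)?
sin(8π/45) = cos(π/2 - 8π/45) = cos(29π/90)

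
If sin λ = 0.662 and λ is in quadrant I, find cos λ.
cos λ = 0.7495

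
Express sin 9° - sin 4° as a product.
sin 9° - sin 4° = 2 cos(6.5°) sin(2.5°)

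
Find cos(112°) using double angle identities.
cos(112°) = cos²56° - sin²56° = -0.3746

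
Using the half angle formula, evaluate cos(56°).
cos(56°) = √((1 + cos 112°)/2) = 0.5592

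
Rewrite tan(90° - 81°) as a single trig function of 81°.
tan(90° - 81°) = cot(81°)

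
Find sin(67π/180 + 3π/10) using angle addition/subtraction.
sin(67π/180 + 3π/10) = sin 67π/180 cos 3π/10 + cos 67π/180 sin 3π/10 = 0.8572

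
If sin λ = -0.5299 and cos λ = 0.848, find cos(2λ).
cos(2λ) = cos²λ - sin²λ = 0.4383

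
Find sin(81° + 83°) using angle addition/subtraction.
sin(81° + 83°) = sin 81° cos 83° + cos 81° sin 83° = 0.2756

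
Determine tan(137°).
tan(137°) = -0.9325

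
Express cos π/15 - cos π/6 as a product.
cos π/15 - cos π/6 = -2 sin(7π/60) sin(-π/20)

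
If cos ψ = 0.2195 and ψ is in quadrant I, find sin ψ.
sin ψ = 0.9756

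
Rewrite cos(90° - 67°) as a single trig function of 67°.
cos(90° - 67°) = sin(67°)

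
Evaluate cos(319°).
cos(319°) = 0.7547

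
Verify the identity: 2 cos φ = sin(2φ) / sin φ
RHS = 2 sin φ cos φ / sin φ = 2 cos φ = LHS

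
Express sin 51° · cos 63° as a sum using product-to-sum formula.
sin 51° cos 63° = (1/2)[sin(51°+63°) + sin(51°-63°)]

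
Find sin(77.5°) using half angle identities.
sin(77.5°) = √((1 - cos 155°)/2) = 0.9763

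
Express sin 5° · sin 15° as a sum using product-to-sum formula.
sin 5° sin 15° = (1/2)[cos(5°-15°) - cos(5°+15°)]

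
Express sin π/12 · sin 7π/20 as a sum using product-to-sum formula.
sin π/12 sin 7π/20 = (1/2)[cos(π/12-7π/20) - cos(π/12+7π/20)]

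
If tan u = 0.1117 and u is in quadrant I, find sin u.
sin u = 0.111 (using tan²u + 1 = sec²u)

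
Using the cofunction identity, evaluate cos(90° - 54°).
cos(90° - 54°) = sin(54°) = 0.809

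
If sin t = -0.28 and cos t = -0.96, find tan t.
tan t = sin t / cos t = 0.2917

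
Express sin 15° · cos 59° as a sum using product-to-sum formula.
sin 15° cos 59° = (1/2)[sin(15°+59°) + sin(15°-59°)]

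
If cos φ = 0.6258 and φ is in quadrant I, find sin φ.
sin φ = 0.78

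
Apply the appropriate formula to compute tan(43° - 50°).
tan(43° - 50°) = (tan 43° - tan 50°)/(1 + tan 43° tan 50°) = -0.1228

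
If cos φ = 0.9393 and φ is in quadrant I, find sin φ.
sin φ = 0.3431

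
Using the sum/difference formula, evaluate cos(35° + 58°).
cos(35° + 58°) = cos 35° cos 58° - sin 35° sin 58° = -0.05234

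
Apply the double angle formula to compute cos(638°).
cos(638°) = 1 - 2sin²319° = 0.1392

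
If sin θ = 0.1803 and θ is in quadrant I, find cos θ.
cos θ = 0.9836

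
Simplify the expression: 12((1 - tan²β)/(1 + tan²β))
12((1 - tan²β)/(1 + tan²β)) = 12(cos(2β)) (using Double angle)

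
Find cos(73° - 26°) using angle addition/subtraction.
cos(73° - 26°) = cos 73° cos 26° + sin 73° sin 26° = 0.682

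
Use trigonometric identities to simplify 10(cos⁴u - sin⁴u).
10(cos⁴u - sin⁴u) = 10(cos(2u)) (using Factoring + double angle)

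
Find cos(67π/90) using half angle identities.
cos(67π/90) = -√((1 + cos 67π/45)/2) = -0.6947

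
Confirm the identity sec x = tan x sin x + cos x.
RHS = sin²x/cos x + cos x = (sin²x + cos²x)/cos x = 1/cos x = sec x = LHS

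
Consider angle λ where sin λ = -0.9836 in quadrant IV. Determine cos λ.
cos λ = √(1 - sin²λ) = 0.1804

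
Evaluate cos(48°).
cos(48°) = 0.6691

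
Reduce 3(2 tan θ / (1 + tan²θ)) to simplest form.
3(2 tan θ / (1 + tan²θ)) = 3(sin(2θ)) (using Double angle)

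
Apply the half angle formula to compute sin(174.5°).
sin(174.5°) = √((1 - cos 349°)/2) = 0.09585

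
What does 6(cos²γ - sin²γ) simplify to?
6(cos²γ - sin²γ) = 6(cos(2γ)) (using Double angle)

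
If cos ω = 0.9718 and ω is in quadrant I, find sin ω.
sin ω = 0.2358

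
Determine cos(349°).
cos(349°) = 0.9816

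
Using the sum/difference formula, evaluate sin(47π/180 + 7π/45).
sin(47π/180 + 7π/45) = sin 47π/180 cos 7π/45 + cos 47π/180 sin 7π/45 = (√6+√2)/4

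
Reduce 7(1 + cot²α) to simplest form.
7(1 + cot²α) = 7(csc²α) (using Pythagorean identity)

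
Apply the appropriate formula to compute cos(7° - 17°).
cos(7° - 17°) = cos 7° cos 17° + sin 7° sin 17° = 0.9848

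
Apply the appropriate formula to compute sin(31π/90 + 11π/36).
sin(31π/90 + 11π/36) = sin 31π/90 cos 11π/36 + cos 31π/90 sin 11π/36 = 0.891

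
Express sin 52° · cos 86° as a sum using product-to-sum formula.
sin 52° cos 86° = (1/2)[sin(52°+86°) + sin(52°-86°)]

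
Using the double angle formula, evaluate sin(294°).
sin(294°) = 2 sin 147° cos 147° = -0.9135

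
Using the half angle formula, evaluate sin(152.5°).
sin(152.5°) = √((1 - cos 305°)/2) = 0.4617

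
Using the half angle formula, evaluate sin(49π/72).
sin(49π/72) = √((1 - cos 49π/36)/2) = 0.8434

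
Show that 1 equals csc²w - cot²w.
RHS = 1/sin²w - cos²w/sin²w = (1 - cos²w)/sin²w = sin²w/sin²w = 1 = LHS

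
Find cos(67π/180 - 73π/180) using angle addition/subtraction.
cos(67π/180 - 73π/180) = cos 67π/180 cos 73π/180 + sin 67π/180 sin 73π/180 = 0.9945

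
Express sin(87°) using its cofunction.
sin(87°) = cos(90° - 87°) = cos(3°)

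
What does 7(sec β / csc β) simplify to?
7(sec β / csc β) = 7(tan β) (using Reciprocal identities)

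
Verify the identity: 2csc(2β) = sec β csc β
LHS = 2/sin(2β) = 2/(2 sin β cos β) = 1/(sin β cos β) = (1/cos β)(1/sin β) = sec β csc β = RHS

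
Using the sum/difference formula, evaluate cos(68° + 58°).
cos(68° + 58°) = cos 68° cos 58° - sin 68° sin 58° = -0.5878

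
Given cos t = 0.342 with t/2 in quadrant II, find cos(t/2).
cos(t/2) = ±√((1 + cos t)/2); negative since t/2 ∈ QII, so cos(t/2) = -0.8191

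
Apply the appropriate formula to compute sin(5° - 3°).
sin(5° - 3°) = sin 5° cos 3° - cos 5° sin 3° = 0.0349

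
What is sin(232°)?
sin(232°) = -0.788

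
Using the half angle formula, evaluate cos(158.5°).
cos(158.5°) = -√((1 + cos 317°)/2) = -0.9304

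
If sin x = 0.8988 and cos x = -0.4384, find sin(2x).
sin(2x) = 2 sin x cos x = -0.7881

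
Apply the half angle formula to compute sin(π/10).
sin(π/10) = √((1 - cos π/5)/2) = 0.309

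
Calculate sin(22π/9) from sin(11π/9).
sin(22π/9) = 2 sin 11π/9 cos 11π/9 = 0.9848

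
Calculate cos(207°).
cos(207°) = -0.891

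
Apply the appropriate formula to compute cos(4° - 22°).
cos(4° - 22°) = cos 4° cos 22° + sin 4° sin 22° = 0.9511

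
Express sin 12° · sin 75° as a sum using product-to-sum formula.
sin 12° sin 75° = (1/2)[cos(12°-75°) - cos(12°+75°)]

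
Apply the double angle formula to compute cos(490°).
cos(490°) = cos²245° - sin²245° = -0.6428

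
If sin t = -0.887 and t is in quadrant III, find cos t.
cos t = -0.4618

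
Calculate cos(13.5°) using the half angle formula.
cos(13.5°) = √((1 + cos 27°)/2) = 0.9724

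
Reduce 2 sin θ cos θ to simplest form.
2 sin θ cos θ = sin(2θ) (using Double angle)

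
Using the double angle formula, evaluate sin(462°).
sin(462°) = 2 sin 231° cos 231° = 0.9781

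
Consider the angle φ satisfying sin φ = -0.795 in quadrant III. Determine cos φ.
cos φ = ±√(1 - sin²φ) = -0.6066 (negative in QIII)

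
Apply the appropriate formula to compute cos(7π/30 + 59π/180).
cos(7π/30 + 59π/180) = cos 7π/30 cos 59π/180 - sin 7π/30 sin 59π/180 = -0.1908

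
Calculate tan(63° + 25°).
tan(63° + 25°) = (tan 63° + tan 25°)/(1 - tan 63° tan 25°) = 28.64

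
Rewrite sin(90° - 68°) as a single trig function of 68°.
sin(90° - 68°) = cos(68°)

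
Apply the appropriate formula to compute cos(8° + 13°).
cos(8° + 13°) = cos 8° cos 13° - sin 8° sin 13° = 0.9336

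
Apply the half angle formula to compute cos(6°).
cos(6°) = √((1 + cos 12°)/2) = 0.9945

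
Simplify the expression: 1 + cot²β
1 + cot²β = csc²β (using Pythagorean identity)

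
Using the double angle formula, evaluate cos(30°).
cos(30°) = cos²15° - sin²15° = √3/2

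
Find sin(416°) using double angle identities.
sin(416°) = 2 sin 208° cos 208° = 0.829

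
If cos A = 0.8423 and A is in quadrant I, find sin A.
sin A = 0.539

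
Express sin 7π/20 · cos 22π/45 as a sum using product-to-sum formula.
sin 7π/20 cos 22π/45 = (1/2)[sin(7π/20+22π/45) + sin(7π/20-22π/45)]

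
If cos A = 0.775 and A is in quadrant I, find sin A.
sin A = 0.632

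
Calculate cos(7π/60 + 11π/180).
cos(7π/60 + 11π/180) = cos 7π/60 cos 11π/180 - sin 7π/60 sin 11π/180 = 0.848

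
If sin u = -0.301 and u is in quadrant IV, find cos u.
cos u = 0.9536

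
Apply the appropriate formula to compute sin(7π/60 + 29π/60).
sin(7π/60 + 29π/60) = sin 7π/60 cos 29π/60 + cos 7π/60 sin 29π/60 = 0.9511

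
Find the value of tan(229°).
tan(229°) = 1.15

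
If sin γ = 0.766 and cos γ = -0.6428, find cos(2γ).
cos(2γ) = cos²γ - sin²γ = -0.1736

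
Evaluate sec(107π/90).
sec(107π/90) = -1.206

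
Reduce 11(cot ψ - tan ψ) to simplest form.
11(cot ψ - tan ψ) = 11(2 cot(2ψ)) (using Double angle)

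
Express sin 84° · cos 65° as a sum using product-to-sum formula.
sin 84° cos 65° = (1/2)[sin(84°+65°) + sin(84°-65°)]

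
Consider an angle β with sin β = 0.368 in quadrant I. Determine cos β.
cos β = √(1 - sin²β) = 0.9298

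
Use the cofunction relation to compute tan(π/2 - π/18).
tan(π/2 - π/18) = cot(π/18) = 5.671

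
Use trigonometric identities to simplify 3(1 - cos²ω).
3(1 - cos²ω) = 3(sin²ω) (using Pythagorean identity)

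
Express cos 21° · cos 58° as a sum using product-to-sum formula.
cos 21° cos 58° = (1/2)[cos(21°-58°) + cos(21°+58°)]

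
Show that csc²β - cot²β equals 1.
LHS = 1/sin²β - cos²β/sin²β = (1 - cos²β)/sin²β = sin²β/sin²β = 1 = RHS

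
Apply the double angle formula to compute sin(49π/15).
sin(49π/15) = 2 sin 49π/30 cos 49π/30 = -0.7431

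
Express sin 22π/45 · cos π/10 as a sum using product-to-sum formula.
sin 22π/45 cos π/10 = (1/2)[sin(22π/45+π/10) + sin(22π/45-π/10)]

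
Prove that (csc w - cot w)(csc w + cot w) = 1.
LHS = csc²w - cot²w = (1 + cot²w) - cot²w = 1 = RHS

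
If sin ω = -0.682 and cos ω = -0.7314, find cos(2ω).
cos(2ω) = cos²ω - sin²ω = 0.06982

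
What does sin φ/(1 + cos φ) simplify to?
sin φ/(1 + cos φ) = tan(φ/2) (using Half angle)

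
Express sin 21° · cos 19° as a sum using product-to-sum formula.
sin 21° cos 19° = (1/2)[sin(21°+19°) + sin(21°-19°)]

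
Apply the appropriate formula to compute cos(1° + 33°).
cos(1° + 33°) = cos 1° cos 33° - sin 1° sin 33° = 0.829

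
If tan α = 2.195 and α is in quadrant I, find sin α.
sin α = 0.91 (using tan²α + 1 = sec²α)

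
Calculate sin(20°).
sin(20°) = 0.342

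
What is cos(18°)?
cos(18°) = 0.9511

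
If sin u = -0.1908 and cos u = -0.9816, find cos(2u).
cos(2u) = cos²u - sin²u = 0.9271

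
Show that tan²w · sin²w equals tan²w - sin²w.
RHS = sin²w/cos²w - sin²w = sin²w(1/cos²w - 1) = sin²w · (1 - cos²w)/cos²w = sin²w · sin²w/cos²w = sin²w · tan²w = LHS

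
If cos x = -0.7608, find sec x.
sec x = 1/cos x = -1.314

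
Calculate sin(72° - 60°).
sin(72° - 60°) = sin 72° cos 60° - cos 72° sin 60° = 0.2079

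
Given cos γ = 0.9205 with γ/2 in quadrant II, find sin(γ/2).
sin(γ/2) = ±√((1 - cos γ)/2); positive since γ/2 ∈ QII, so sin(γ/2) = 0.1994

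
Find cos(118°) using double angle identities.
cos(118°) = cos²59° - sin²59° = -0.4695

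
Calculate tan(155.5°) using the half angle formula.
tan(155.5°) = sin 311° / (1 + cos 311°) = -0.4557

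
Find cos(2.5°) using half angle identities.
cos(2.5°) = √((1 + cos 5°)/2) = 0.999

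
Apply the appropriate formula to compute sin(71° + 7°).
sin(71° + 7°) = sin 71° cos 7° + cos 71° sin 7° = 0.9781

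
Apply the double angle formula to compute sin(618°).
sin(618°) = 2 sin 309° cos 309° = -0.9781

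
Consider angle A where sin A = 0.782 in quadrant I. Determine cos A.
cos A = √(1 - sin²A) = 0.6233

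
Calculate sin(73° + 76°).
sin(73° + 76°) = sin 73° cos 76° + cos 73° sin 76° = 0.515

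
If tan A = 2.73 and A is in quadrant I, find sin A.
sin A = 0.939 (using tan²A + 1 = sec²A)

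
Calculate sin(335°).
sin(335°) = -0.4226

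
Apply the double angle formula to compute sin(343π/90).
sin(343π/90) = 2 sin 343π/180 cos 343π/180 = -0.5592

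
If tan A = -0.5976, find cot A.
cot A = 1/tan A = -1.673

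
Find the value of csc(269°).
csc(269°) = -1.0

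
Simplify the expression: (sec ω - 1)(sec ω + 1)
(sec ω - 1)(sec ω + 1) = tan²ω (using Diff. of squares)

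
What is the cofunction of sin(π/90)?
sin(π/90) = cos(π/2 - π/90) = cos(22π/45)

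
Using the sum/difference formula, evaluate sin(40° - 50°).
sin(40° - 50°) = sin 40° cos 50° - cos 40° sin 50° = -0.1736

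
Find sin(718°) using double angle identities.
sin(718°) = 2 sin 359° cos 359° = -0.0349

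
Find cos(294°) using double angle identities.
cos(294°) = cos²147° - sin²147° = 0.4067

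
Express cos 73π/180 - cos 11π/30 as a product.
cos 73π/180 - cos 11π/30 = -2 sin(139π/360) sin(7π/360)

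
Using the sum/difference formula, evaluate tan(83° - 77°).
tan(83° - 77°) = (tan 83° - tan 77°)/(1 + tan 83° tan 77°) = 0.1051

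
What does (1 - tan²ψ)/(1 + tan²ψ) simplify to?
(1 - tan²ψ)/(1 + tan²ψ) = cos(2ψ) (using Double angle)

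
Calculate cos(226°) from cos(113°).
cos(226°) = cos²113° - sin²113° = -0.6947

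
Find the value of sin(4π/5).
sin(4π/5) = 0.5878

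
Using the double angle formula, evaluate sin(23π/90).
sin(23π/90) = 2 sin 23π/180 cos 23π/180 = 0.7193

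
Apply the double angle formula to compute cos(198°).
cos(198°) = cos²99° - sin²99° = -0.9511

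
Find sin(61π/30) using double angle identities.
sin(61π/30) = 2 sin 61π/60 cos 61π/60 = 0.1045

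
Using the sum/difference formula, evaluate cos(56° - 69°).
cos(56° - 69°) = cos 56° cos 69° + sin 56° sin 69° = 0.9744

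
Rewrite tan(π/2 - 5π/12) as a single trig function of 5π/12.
tan(π/2 - 5π/12) = cot(5π/12)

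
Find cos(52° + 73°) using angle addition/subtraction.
cos(52° + 73°) = cos 52° cos 73° - sin 52° sin 73° = -0.5736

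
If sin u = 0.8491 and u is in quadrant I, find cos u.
cos u = 0.5282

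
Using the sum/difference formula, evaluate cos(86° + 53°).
cos(86° + 53°) = cos 86° cos 53° - sin 86° sin 53° = -0.7547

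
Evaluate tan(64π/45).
tan(64π/45) = 4.011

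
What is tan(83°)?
tan(83°) = 8.144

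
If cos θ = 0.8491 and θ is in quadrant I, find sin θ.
sin θ = 0.5282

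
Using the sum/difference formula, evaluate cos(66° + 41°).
cos(66° + 41°) = cos 66° cos 41° - sin 66° sin 41° = -0.2924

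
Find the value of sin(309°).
sin(309°) = -0.7771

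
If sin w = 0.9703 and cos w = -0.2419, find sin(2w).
sin(2w) = 2 sin w cos w = -0.4694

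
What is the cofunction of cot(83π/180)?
cot(83π/180) = tan(π/2 - 83π/180) = tan(7π/180)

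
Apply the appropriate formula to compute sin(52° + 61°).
sin(52° + 61°) = sin 52° cos 61° + cos 52° sin 61° = 0.9205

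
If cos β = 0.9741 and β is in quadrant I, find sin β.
sin β = 0.2261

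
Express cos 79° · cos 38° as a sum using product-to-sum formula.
cos 79° cos 38° = (1/2)[cos(79°-38°) + cos(79°+38°)]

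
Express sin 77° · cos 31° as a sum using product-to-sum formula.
sin 77° cos 31° = (1/2)[sin(77°+31°) + sin(77°-31°)]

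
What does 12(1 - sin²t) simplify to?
12(1 - sin²t) = 12(cos²t) (using Pythagorean identity)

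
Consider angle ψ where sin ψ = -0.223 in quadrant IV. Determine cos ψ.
cos ψ = √(1 - sin²ψ) = 0.9748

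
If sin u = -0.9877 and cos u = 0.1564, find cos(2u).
cos(2u) = cos²u - sin²u = -0.9511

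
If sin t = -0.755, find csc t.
csc t = 1/sin t = -1.325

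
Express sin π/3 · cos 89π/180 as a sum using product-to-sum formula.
sin π/3 cos 89π/180 = (1/2)[sin(π/3+89π/180) + sin(π/3-89π/180)]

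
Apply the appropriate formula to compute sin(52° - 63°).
sin(52° - 63°) = sin 52° cos 63° - cos 52° sin 63° = -0.1908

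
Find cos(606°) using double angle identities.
cos(606°) = cos²303° - sin²303° = -0.4067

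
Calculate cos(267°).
cos(267°) = -0.05234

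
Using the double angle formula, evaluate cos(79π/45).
cos(79π/45) = cos²79π/90 - sin²79π/90 = 0.7193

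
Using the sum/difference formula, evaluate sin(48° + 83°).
sin(48° + 83°) = sin 48° cos 83° + cos 48° sin 83° = 0.7547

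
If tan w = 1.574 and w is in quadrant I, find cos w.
cos w = 0.5363 (using tan²w + 1 = sec²w)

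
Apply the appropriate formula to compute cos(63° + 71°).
cos(63° + 71°) = cos 63° cos 71° - sin 63° sin 71° = -0.6947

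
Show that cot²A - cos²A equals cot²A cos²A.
LHS = cos²A/sin²A - cos²A = cos²A(1/sin²A - 1) = cos²A · (1 - sin²A)/sin²A = cos²A · cos²A/sin²A = cos²A · cot²A = RHS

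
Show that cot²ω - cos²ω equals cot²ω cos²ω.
LHS = cos²ω/sin²ω - cos²ω = cos²ω(1/sin²ω - 1) = cos²ω · (1 - sin²ω)/sin²ω = cos²ω · cos²ω/sin²ω = cos²ω · cot²ω = RHS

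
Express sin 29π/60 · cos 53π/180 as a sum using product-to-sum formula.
sin 29π/60 cos 53π/180 = (1/2)[sin(29π/60+53π/180) + sin(29π/60-53π/180)]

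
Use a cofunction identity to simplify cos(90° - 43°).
cos(90° - 43°) = sin(43°)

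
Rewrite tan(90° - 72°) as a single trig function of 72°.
tan(90° - 72°) = cot(72°)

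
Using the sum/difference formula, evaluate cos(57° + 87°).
cos(57° + 87°) = cos 57° cos 87° - sin 57° sin 87° = -0.809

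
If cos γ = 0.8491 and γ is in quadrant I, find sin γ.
sin γ = 0.5282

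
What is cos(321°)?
cos(321°) = 0.7771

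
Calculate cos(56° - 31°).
cos(56° - 31°) = cos 56° cos 31° + sin 56° sin 31° = 0.9063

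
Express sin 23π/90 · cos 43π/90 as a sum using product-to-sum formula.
sin 23π/90 cos 43π/90 = (1/2)[sin(23π/90+43π/90) + sin(23π/90-43π/90)]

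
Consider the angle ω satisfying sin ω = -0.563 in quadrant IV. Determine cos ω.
cos ω = √(1 - sin²ω) = 0.8265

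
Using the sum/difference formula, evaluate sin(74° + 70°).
sin(74° + 70°) = sin 74° cos 70° + cos 74° sin 70° = 0.5878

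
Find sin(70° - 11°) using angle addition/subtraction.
sin(70° - 11°) = sin 70° cos 11° - cos 70° sin 11° = 0.8572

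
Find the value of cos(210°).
cos(210°) = -√3/2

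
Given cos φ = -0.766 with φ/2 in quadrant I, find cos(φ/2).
cos(φ/2) = ±√((1 + cos φ)/2); positive since φ/2 ∈ QI, so cos(φ/2) = 0.3421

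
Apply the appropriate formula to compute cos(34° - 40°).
cos(34° - 40°) = cos 34° cos 40° + sin 34° sin 40° = 0.9945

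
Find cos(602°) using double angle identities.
cos(602°) = cos²301° - sin²301° = -0.4695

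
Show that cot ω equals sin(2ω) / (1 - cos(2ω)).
RHS = 2 sin ω cos ω / (2sin²ω) = cos ω/sin ω = cot ω = LHS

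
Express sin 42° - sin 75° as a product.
sin 42° - sin 75° = 2 cos(58.5°) sin(-16.5°)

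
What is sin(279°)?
sin(279°) = -0.9877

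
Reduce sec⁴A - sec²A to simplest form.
sec⁴A - sec²A = tan⁴A + tan²A (using Pythagorean)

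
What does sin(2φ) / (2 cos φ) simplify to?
sin(2φ) / (2 cos φ) = sin φ (using Double angle)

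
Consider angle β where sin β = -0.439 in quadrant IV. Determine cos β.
cos β = √(1 - sin²β) = 0.8985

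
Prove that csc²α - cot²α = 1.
LHS = 1/sin²α - cos²α/sin²α = (1 - cos²α)/sin²α = sin²α/sin²α = 1 = RHS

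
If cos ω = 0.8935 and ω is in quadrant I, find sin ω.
sin ω = 0.4491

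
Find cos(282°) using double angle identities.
cos(282°) = cos²141° - sin²141° = 0.2079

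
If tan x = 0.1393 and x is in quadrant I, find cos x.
cos x = 0.9904 (using tan²x + 1 = sec²x)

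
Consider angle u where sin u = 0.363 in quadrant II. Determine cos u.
cos u = ±√(1 - sin²u) = -0.9318 (negative in QII)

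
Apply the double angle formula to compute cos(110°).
cos(110°) = 2cos²55° - 1 = -0.342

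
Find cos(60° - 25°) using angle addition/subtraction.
cos(60° - 25°) = cos 60° cos 25° + sin 60° sin 25° = 0.8192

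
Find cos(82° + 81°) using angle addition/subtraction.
cos(82° + 81°) = cos 82° cos 81° - sin 82° sin 81° = -0.9563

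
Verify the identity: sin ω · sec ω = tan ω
LHS = sin ω · (1/cos ω) = sin ω/cos ω = tan ω = RHS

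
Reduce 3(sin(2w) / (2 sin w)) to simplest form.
3(sin(2w) / (2 sin w)) = 3(cos w) (using Double angle)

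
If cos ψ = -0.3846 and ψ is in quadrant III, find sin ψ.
sin ψ = -0.9231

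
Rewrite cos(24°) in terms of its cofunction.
cos(24°) = sin(90° - 24°) = sin(66°)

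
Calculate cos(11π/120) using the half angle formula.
cos(11π/120) = √((1 + cos 11π/60)/2) = 0.9588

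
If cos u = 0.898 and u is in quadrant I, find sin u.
sin u = 0.44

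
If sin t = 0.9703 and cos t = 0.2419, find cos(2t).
cos(2t) = cos²t - sin²t = -0.883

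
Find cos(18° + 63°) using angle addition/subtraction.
cos(18° + 63°) = cos 18° cos 63° - sin 18° sin 63° = 0.1564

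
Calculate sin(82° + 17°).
sin(82° + 17°) = sin 82° cos 17° + cos 82° sin 17° = 0.9877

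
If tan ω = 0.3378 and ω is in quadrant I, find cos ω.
cos ω = 0.9474 (using tan²ω + 1 = sec²ω)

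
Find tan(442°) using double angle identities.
tan(442°) = 2 tan 221° / (1 - tan²221°) = 7.115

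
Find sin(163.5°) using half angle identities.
sin(163.5°) = √((1 - cos 327°)/2) = 0.284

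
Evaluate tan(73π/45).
tan(73π/45) = -2.475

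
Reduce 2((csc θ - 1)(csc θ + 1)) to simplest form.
2((csc θ - 1)(csc θ + 1)) = 2(cot²θ) (using Diff. of squares)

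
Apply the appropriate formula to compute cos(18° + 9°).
cos(18° + 9°) = cos 18° cos 9° - sin 18° sin 9° = 0.891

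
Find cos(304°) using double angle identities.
cos(304°) = cos²152° - sin²152° = 0.5592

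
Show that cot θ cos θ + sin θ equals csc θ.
LHS = cos²θ/sin θ + sin θ = (cos²θ + sin²θ)/sin θ = 1/sin θ = csc θ = RHS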